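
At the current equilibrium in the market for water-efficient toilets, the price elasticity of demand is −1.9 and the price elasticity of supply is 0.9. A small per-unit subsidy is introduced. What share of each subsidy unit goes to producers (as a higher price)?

For a small subsidy around the equilibrium, the benefit split depends on the relative slopes, which at a point are proportional to the elasticities.
Buyer share = εs/(εs + |εd|) = 0.9/(0.9 + 1.9) = 9/28; seller share = |εd|/(εs + |εd|) = 19/28.
So producers capture 19/28 of the subsidy.

Producer share = 19/28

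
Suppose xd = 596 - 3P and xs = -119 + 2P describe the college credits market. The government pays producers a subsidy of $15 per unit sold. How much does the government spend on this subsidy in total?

Government cost = $2775

Pre-subsidy: 596 - 3P = -119 + 2P gives P* = 143, x* = 167.
With the subsidy, sellers receive Ps = Pb + 15 for each unit, where Pb is the price buyers pay.
Supply in terms of Pb becomes xs = -119 + 2(Pb + 15) = -89 + 2Pb. Setting this equal to demand: 596 - 3Pb = -89 + 2Pb, so Pb = 137.
Sellers receive Ps = 137 + 15 = 152; x' = 596 − 3·137 = 185.
Government outlay = subsidy × quantity = 15 × 185 = 2775.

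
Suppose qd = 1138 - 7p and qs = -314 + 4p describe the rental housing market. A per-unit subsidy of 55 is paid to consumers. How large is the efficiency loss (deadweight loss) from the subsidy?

Deadweight loss = 3850

Pre-subsidy: 1138 - 7p = -314 + 4p gives p* = 132, q* = 214.
With the rebate, buyers effectively pay pb = ps − 55, where ps is the price sellers receive.
Demand in terms of ps becomes qd = 1138 − 7(ps − 55) = 1523 - 7ps. Setting this equal to supply: 1523 - 7ps = -314 + 4ps, so ps = 167.
Buyers pay pb = 167 − 55 = 112; q' = -314 + 4·167 = 354.
The subsidy expands output by 354 − 214 = 140 past the efficient level; on those units the gap between marginal cost and willingness to pay runs from 0 up to 55.
DWL = ½ × 55 × 140 = 3850.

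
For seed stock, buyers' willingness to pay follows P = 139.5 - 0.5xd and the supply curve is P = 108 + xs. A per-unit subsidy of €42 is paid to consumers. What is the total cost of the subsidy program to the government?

Government cost = €2058

Pre-subsidy: 139.5 - 0.5x = 108 + x gives x* = 21 and P* = 129.
With the rebate, buyers effectively pay Pb = Ps − 42, where Ps is the price sellers receive.
On the curves, Pb = 139.5 - 0.5x and Ps = 108 + x; the wedge Ps − Pb = 42 gives 108 + x − (139.5 - 0.5x) = 42, so x' = 49.
Then Pb = 139.5 − 0.5·49 = 115 and Ps = 108 + 1·49 = 157.
Government outlay = subsidy × quantity = 42 × 49 = 2058.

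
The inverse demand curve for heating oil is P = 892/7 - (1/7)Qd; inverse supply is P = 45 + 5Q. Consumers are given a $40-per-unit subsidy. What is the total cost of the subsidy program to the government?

Pre-subsidy: 892/7 - (1/7)Q = 45 + 5Q gives Q* = 577/36 and P* = 4505/36.
With the rebate, buyers effectively pay Pb = Ps − 40, where Ps is the price sellers receive.
On the curves, Pb = 892/7 - (1/7)Q and Ps = 45 + 5Q; the wedge Ps − Pb = 40 gives 45 + 5Q − (892/7 - (1/7)Q) = 40, so Q' = 857/36.
Then Pb = 892/7 − (1/7)·(857/36) = 4465/36 and Ps = 45 + 5·(857/36) = 5905/36.
Government outlay = subsidy × quantity = 40 × 857/36 = 8570/9.

Government cost = 8570/9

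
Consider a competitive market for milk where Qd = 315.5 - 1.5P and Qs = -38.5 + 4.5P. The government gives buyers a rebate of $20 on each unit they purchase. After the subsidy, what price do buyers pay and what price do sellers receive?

Buyers pay $44; sellers receive $64

Pre-subsidy: 315.5 - 1.5P = -38.5 + 4.5P gives P* = 59, Q* = 227.
With the rebate, buyers effectively pay Pb = Ps − 20, where Ps is the price sellers receive.
Demand in terms of Ps becomes Qd = 315.5 − 1.5(Ps − 20) = 345.5 - 1.5Ps. Setting this equal to supply: 345.5 - 1.5Ps = -38.5 + 4.5Ps, so Ps = 64.
Buyers pay Pb = 64 − 20 = 44; Q' = -38.5 + 4.5·64 = 249.5.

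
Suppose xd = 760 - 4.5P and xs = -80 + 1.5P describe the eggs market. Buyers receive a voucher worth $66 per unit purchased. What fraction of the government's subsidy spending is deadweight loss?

Pre-subsidy: 760 - 4.5P = -80 + 1.5P gives P* = 140, x* = 130.
With the rebate, buyers effectively pay Pb = Ps − 66, where Ps is the price sellers receive.
Demand in terms of Ps becomes xd = 760 − 4.5(Ps − 66) = 1057 - 4.5Ps. Setting this equal to supply: 1057 - 4.5Ps = -80 + 1.5Ps, so Ps = 189.5.
Buyers pay Pb = 189.5 − 66 = 123.5; x' = -80 + 1.5·189.5 = 204.25.
ΔCS = ½(130 + 204.25)(140 − 123.5) = 2757.5625; ΔPS = ½(130 + 204.25)(189.5 − 140) = 8272.6875.
Government spending = 66 × 204.25 = 13480.5.
DWL = ½ × 66 × (204.25 − 130) = 2450.25; fraction = 2450.25 / 13480.5 = 297/1634.

DWL / government spending = 297/1634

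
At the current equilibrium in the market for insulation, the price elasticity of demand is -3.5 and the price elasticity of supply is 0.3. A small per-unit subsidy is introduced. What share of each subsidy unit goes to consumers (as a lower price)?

Consumer share = 3/38

For a small subsidy around the equilibrium, the benefit split depends on the relative slopes, which at a point are proportional to the elasticities.
Buyer share = εs/(εs + |εd|) = 0.3/(0.3 + 3.5) = 3/38; seller share = |εd|/(εs + |εd|) = 35/38.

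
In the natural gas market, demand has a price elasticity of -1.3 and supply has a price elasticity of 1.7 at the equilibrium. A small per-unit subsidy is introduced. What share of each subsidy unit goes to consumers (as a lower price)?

Consumer share = 17/30

For a small subsidy around the equilibrium, the benefit split depends on the relative slopes, which at a point are proportional to the elasticities.
Buyer share = εs/(εs + |εd|) = 1.7/(1.7 + 1.3) = 17/30; seller share = |εd|/(εs + |εd|) = 13/30.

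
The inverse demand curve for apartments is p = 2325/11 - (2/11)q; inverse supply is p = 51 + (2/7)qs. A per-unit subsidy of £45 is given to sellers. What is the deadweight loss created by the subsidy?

Pre-subsidy: 2325/11 - (2/11)q = 51 + (2/7)q gives q* = 343 and p* = 149.
With the subsidy, sellers receive ps = pb + 45 for each unit, where pb is the price buyers pay.
On the curves, pb = 2325/11 - (2/11)q and ps = 51 + (2/7)q; the wedge ps − pb = 45 gives 51 + (2/7)q − (2325/11 - (2/11)q) = 45, so q' = 439.25.
Then pb = 2325/11 − (2/11)·439.25 = 131.5 and ps = 51 + (2/7)·439.25 = 176.5.
The subsidy expands output by 439.25 − 343 = 96.25 past the efficient level; on those units the gap between marginal cost and willingness to pay runs from 0 up to 45.
DWL = ½ × 45 × 96.25 = 2165.625.

Deadweight loss = £2165.625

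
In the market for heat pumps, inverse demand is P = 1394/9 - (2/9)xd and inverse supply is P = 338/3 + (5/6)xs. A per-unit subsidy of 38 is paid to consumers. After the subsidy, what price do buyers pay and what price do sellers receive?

Buyers pay 138; sellers receive 176

Pre-subsidy: 1394/9 - (2/9)x = 338/3 + (5/6)x gives x* = 40 and P* = 146.
With the rebate, buyers effectively pay Pb = Ps − 38, where Ps is the price sellers receive.
On the curves, Pb = 1394/9 - (2/9)x and Ps = 338/3 + (5/6)x; the wedge Ps − Pb = 38 gives 338/3 + (5/6)x − (1394/9 - (2/9)x) = 38, so x' = 76.
Then Pb = 1394/9 − (2/9)·76 = 138 and Ps = 338/3 + (5/6)·76 = 176.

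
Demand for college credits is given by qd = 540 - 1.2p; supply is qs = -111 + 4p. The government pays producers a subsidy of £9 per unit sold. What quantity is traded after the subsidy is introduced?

Pre-subsidy: 540 - 1.2p = -111 + 4p gives p* = 3255/26, q* = 5067/13.
With the subsidy, sellers receive ps = pb + 9 for each unit, where pb is the price buyers pay.
Supply in terms of pb becomes qs = -111 + 4(pb + 9) = -75 + 4pb. Setting this equal to demand: 540 - 1.2pb = -75 + 4pb, so pb = 3075/26.
Sellers receive ps = 3075/26 + 9 = 3309/26; q' = 540 − 1.2·(3075/26) = 5175/13.

q' = 5175/13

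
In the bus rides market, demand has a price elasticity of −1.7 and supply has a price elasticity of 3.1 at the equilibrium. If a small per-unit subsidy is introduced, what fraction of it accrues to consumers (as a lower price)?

For a small subsidy around the equilibrium, the benefit split depends on the relative slopes, which at a point are proportional to the elasticities.
Buyer share = εs/(εs + |εd|) = 3.1/(3.1 + 1.7) = 31/48; seller share = |εd|/(εs + |εd|) = 17/48.

Consumer share = 31/48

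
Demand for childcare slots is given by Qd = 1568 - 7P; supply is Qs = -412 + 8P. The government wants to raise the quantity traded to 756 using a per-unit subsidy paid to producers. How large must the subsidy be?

Required subsidy s = 30 per unit

At Q = 756, invert demand for the buyer price: Pb = (1568 − 756)/7 = 116; invert supply for the seller price: Ps = (756 − (-412))/8 = 146.
The subsidy must fill the gap: s = Ps − Pb = 146 − 116 = 30.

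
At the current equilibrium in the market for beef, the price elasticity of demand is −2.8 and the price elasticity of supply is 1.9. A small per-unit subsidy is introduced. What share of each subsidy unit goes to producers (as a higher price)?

For a small subsidy around the equilibrium, the benefit split depends on the relative slopes, which at a point are proportional to the elasticities.
Buyer share = εs/(εs + |εd|) = 1.9/(1.9 + 2.8) = 19/47; seller share = |εd|/(εs + |εd|) = 28/47.
So producers capture 28/47 of the subsidy.

Producer share = 28/47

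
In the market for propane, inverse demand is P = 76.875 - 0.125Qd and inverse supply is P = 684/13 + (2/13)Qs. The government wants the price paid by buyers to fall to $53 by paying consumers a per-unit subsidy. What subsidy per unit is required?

Required subsidy s = $29 per unit

At a buyer price of 53, quantity demanded is 615 − 8·53 = 191.
Sellers supply 191 only when they receive Ps = 684/13 + (2/13)·191 = 82.
s = Ps − Pb = 82 − 53 = 29.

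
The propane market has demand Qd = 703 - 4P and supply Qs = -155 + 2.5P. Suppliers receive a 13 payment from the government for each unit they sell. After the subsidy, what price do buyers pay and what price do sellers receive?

Pre-subsidy: 703 - 4P = -155 + 2.5P gives P* = 132, Q* = 175.
With the subsidy, sellers receive Ps = Pb + 13 for each unit, where Pb is the price buyers pay.
Supply in terms of Pb becomes Qs = -155 + 2.5(Pb + 13) = -122.5 + 2.5Pb. Setting this equal to demand: 703 - 4Pb = -122.5 + 2.5Pb, so Pb = 127.
Sellers receive Ps = 127 + 13 = 140; Q' = 703 − 4·127 = 195.

Buyers pay 127; sellers receive 140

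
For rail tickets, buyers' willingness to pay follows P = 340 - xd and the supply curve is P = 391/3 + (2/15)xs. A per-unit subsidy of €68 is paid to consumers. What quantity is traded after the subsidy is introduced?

Pre-subsidy: 340 - x = 391/3 + (2/15)x gives x* = 185 and P* = 155.
With the rebate, buyers effectively pay Pb = Ps − 68, where Ps is the price sellers receive.
On the curves, Pb = 340 - x and Ps = 391/3 + (2/15)x; the wedge Ps − Pb = 68 gives 391/3 + (2/15)x − (340 - x) = 68, so x' = 245.
Then Pb = 340 − 1·245 = 95 and Ps = 391/3 + (2/15)·245 = 163.

x' = 245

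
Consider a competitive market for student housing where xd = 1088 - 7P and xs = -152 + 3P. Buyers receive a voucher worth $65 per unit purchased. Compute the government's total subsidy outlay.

Pre-subsidy: 1088 - 7P = -152 + 3P gives P* = 124, x* = 220.
With the rebate, buyers effectively pay Pb = Ps − 65, where Ps is the price sellers receive.
Demand in terms of Ps becomes xd = 1088 − 7(Ps − 65) = 1543 - 7Ps. Setting this equal to supply: 1543 - 7Ps = -152 + 3Ps, so Ps = 169.5.
Buyers pay Pb = 169.5 − 65 = 104.5; x' = -152 + 3·169.5 = 356.5.
Government outlay = subsidy × quantity = 65 × 356.5 = 23172.5.

Government cost = $23172.5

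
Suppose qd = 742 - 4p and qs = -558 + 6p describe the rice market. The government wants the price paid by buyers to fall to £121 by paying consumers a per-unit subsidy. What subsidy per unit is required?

Required subsidy s = £15 per unit

At a buyer price of 121, quantity demanded is 742 − 4·121 = 258.
Sellers supply 258 only when they receive ps with -558 + 6·ps = 258, i.e. ps = 136.
s = ps − pb = 136 − 121 = 15.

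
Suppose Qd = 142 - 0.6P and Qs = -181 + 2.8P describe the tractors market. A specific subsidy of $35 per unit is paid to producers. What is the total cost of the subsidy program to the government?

Pre-subsidy: 142 - 0.6P = -181 + 2.8P gives P* = 95, Q* = 85.
With the subsidy, sellers receive Ps = Pb + 35 for each unit, where Pb is the price buyers pay.
Supply in terms of Pb becomes Qs = -181 + 2.8(Pb + 35) = -83 + 2.8Pb. Setting this equal to demand: 142 - 0.6Pb = -83 + 2.8Pb, so Pb = 1125/17.
Sellers receive Ps = 1125/17 + 35 = 1720/17; Q' = 142 − 0.6·(1125/17) = 1739/17.
Government outlay = subsidy × quantity = 35 × 1739/17 = 60865/17.

Government cost = 60865/17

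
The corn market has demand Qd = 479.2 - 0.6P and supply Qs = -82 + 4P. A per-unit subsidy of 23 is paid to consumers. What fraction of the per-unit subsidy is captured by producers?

Pre-subsidy: 479.2 - 0.6P = -82 + 4P gives P* = 122, Q* = 406.
With the rebate, buyers effectively pay Pb = Ps − 23, where Ps is the price sellers receive.
Demand in terms of Ps becomes Qd = 479.2 − 0.6(Ps − 23) = 493 - 0.6Ps. Setting this equal to supply: 493 - 0.6Ps = -82 + 4Ps, so Ps = 125.
Buyers pay Pb = 125 − 23 = 102; Q' = -82 + 4·125 = 418.
Buyers' price falls by P* − Pb = 122 − 102 = 20; sellers' price rises by Ps − P* = 125 − 122 = 3.
So producers capture 3/23 = 3/23 of each unit of subsidy.

Producer share = 3/23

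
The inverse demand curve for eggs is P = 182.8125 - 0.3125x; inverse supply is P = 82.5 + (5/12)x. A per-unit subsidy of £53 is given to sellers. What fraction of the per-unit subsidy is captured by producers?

Producer share = 4/7

Pre-subsidy: 182.8125 - 0.3125x = 82.5 + (5/12)x gives x* = 963/7 and P* = 3915/28.
With the subsidy, sellers receive Ps = Pb + 53 for each unit, where Pb is the price buyers pay.
On the curves, Pb = 182.8125 - 0.3125x and Ps = 82.5 + (5/12)x; the wedge Ps − Pb = 53 gives 82.5 + (5/12)x − (182.8125 - 0.3125x) = 53, so x' = 7359/35.
Then Pb = 182.8125 − 0.3125·(7359/35) = 3279/28 and Ps = 82.5 + (5/12)·(7359/35) = 4763/28.
Buyers' price falls by P* − Pb = 3915/28 − 3279/28 = 159/7; sellers' price rises by Ps − P* = 4763/28 − 3915/28 = 212/7.
So producers capture (212/7)/53 = 4/7 of each unit of subsidy.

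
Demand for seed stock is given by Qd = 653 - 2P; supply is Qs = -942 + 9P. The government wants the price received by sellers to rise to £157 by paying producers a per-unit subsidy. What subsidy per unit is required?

At a seller price of 157, quantity supplied is -942 + 9·157 = 471.
Buyers absorb 471 only when they pay Pb with 653 − 2·Pb = 471, i.e. Pb = 91.
s = Ps − Pb = 157 − 91 = 66.

Required subsidy s = £66 per unit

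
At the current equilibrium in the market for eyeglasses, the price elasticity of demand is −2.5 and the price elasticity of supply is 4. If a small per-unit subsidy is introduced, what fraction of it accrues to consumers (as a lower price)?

Consumer share = 8/13

For a small subsidy around the equilibrium, the benefit split depends on the relative slopes, which at a point are proportional to the elasticities.
Buyer share = εs/(εs + |εd|) = 4/(4 + 2.5) = 8/13; seller share = |εd|/(εs + |εd|) = 5/13.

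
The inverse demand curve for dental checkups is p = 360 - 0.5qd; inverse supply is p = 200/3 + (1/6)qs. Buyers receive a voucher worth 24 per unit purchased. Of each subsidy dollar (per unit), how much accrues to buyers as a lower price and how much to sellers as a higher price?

Pre-subsidy: 360 - 0.5q = 200/3 + (1/6)q gives q* = 440 and p* = 140.
With the rebate, buyers effectively pay pb = ps − 24, where ps is the price sellers receive.
On the curves, pb = 360 - 0.5q and ps = 200/3 + (1/6)q; the wedge ps − pb = 24 gives 200/3 + (1/6)q − (360 - 0.5q) = 24, so q' = 476.
Then pb = 360 − 0.5·476 = 122 and ps = 200/3 + (1/6)·476 = 146.
Buyers' price falls by p* − pb = 140 − 122 = 18; sellers' price rises by ps − p* = 146 − 140 = 6.

Buyers gain 18 per unit; sellers gain 6 per unit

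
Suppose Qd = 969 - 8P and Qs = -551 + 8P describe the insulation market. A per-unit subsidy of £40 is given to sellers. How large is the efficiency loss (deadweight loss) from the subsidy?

Pre-subsidy: 969 - 8P = -551 + 8P gives P* = 95, Q* = 209.
With the subsidy, sellers receive Ps = Pb + 40 for each unit, where Pb is the price buyers pay.
Supply in terms of Pb becomes Qs = -551 + 8(Pb + 40) = -231 + 8Pb. Setting this equal to demand: 969 - 8Pb = -231 + 8Pb, so Pb = 75.
Sellers receive Ps = 75 + 40 = 115; Q' = 969 − 8·75 = 369.
The subsidy expands output by 369 − 209 = 160 past the efficient level; on those units the gap between marginal cost and willingness to pay runs from 0 up to 40.
DWL = ½ × 40 × 160 = 3200.

Deadweight loss = £3200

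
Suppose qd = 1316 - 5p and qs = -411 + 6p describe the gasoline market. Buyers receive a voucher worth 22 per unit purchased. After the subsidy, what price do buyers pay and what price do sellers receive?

Buyers pay 145; sellers receive 167

Pre-subsidy: 1316 - 5p = -411 + 6p gives p* = 157, q* = 531.
With the rebate, buyers effectively pay pb = ps − 22, where ps is the price sellers receive.
Demand in terms of ps becomes qd = 1316 − 5(ps − 22) = 1426 - 5ps. Setting this equal to supply: 1426 - 5ps = -411 + 6ps, so ps = 167.
Buyers pay pb = 167 − 22 = 145; q' = -411 + 6·167 = 591.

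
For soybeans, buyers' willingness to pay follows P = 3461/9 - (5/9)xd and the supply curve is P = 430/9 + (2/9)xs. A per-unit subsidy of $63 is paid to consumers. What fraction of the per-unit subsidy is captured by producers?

Pre-subsidy: 3461/9 - (5/9)x = 430/9 + (2/9)x gives x* = 433 and P* = 144.
With the rebate, buyers effectively pay Pb = Ps − 63, where Ps is the price sellers receive.
On the curves, Pb = 3461/9 - (5/9)x and Ps = 430/9 + (2/9)x; the wedge Ps − Pb = 63 gives 430/9 + (2/9)x − (3461/9 - (5/9)x) = 63, so x' = 514.
Then Pb = 3461/9 − (5/9)·514 = 99 and Ps = 430/9 + (2/9)·514 = 162.
Buyers' price falls by P* − Pb = 144 − 99 = 45; sellers' price rises by Ps − P* = 162 − 144 = 18.
So producers capture 18/63 = 2/7 of each unit of subsidy.

Producer share = 2/7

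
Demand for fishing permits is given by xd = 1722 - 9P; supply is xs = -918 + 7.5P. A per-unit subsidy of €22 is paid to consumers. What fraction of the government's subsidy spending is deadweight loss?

Pre-subsidy: 1722 - 9P = -918 + 7.5P gives P* = 160, x* = 282.
With the rebate, buyers effectively pay Pb = Ps − 22, where Ps is the price sellers receive.
Demand in terms of Ps becomes xd = 1722 − 9(Ps − 22) = 1920 - 9Ps. Setting this equal to supply: 1920 - 9Ps = -918 + 7.5Ps, so Ps = 172.
Buyers pay Pb = 172 − 22 = 150; x' = -918 + 7.5·172 = 372.
ΔCS = ½(282 + 372)(160 − 150) = 3270; ΔPS = ½(282 + 372)(172 − 160) = 3924.
Government spending = 22 × 372 = 8184.
DWL = ½ × 22 × (372 − 282) = 990; fraction = 990 / 8184 = 15/124.

DWL / government spending = 15/124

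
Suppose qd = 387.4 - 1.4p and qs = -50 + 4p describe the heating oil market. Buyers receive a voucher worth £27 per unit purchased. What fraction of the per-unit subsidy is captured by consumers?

Pre-subsidy: 387.4 - 1.4p = -50 + 4p gives p* = 81, q* = 274.
With the rebate, buyers effectively pay pb = ps − 27, where ps is the price sellers receive.
Demand in terms of ps becomes qd = 387.4 − 1.4(ps − 27) = 425.2 - 1.4ps. Setting this equal to supply: 425.2 - 1.4ps = -50 + 4ps, so ps = 88.
Buyers pay pb = 88 − 27 = 61; q' = -50 + 4·88 = 302.
Buyers' price falls by p* − pb = 81 − 61 = 20; sellers' price rises by ps − p* = 88 − 81 = 7.
So consumers capture 20/27 = 20/27 of each unit of subsidy.

Consumer share = 20/27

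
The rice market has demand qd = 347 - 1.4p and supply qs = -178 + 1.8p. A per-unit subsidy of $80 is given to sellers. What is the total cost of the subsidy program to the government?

Pre-subsidy: 347 - 1.4p = -178 + 1.8p gives p* = 164.0625, q* = 117.3125.
With the subsidy, sellers receive ps = pb + 80 for each unit, where pb is the price buyers pay.
Supply in terms of pb becomes qs = -178 + 1.8(pb + 80) = -34 + 1.8pb. Setting this equal to demand: 347 - 1.4pb = -34 + 1.8pb, so pb = 119.0625.
Sellers receive ps = 119.0625 + 80 = 199.0625; q' = 347 − 1.4·119.0625 = 180.3125.
Government outlay = subsidy × quantity = 80 × 180.3125 = 14425.

Government cost = $14425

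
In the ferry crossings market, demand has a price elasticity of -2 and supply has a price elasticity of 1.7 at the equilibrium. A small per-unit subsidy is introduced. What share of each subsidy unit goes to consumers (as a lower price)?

For a small subsidy around the equilibrium, the benefit split depends on the relative slopes, which at a point are proportional to the elasticities.
Buyer share = εs/(εs + |εd|) = 1.7/(1.7 + 2) = 17/37; seller share = |εd|/(εs + |εd|) = 20/37.

Consumer share = 17/37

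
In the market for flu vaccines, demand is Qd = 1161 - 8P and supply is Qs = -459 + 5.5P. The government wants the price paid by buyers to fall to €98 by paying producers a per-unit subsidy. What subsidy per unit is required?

Required subsidy s = €54 per unit

At a buyer price of 98, quantity demanded is 1161 − 8·98 = 377.
Sellers supply 377 only when they receive Ps with -459 + 5.5·Ps = 377, i.e. Ps = 152.
s = Ps − Pb = 152 − 98 = 54.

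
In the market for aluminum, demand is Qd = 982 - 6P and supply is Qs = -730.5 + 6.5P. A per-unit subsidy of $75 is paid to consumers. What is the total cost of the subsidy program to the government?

Pre-subsidy: 982 - 6P = -730.5 + 6.5P gives P* = 137, Q* = 160.
With the rebate, buyers effectively pay Pb = Ps − 75, where Ps is the price sellers receive.
Demand in terms of Ps becomes Qd = 982 − 6(Ps − 75) = 1432 - 6Ps. Setting this equal to supply: 1432 - 6Ps = -730.5 + 6.5Ps, so Ps = 173.
Buyers pay Pb = 173 − 75 = 98; Q' = -730.5 + 6.5·173 = 394.
Government outlay = subsidy × quantity = 75 × 394 = 29550.

Government cost = $29550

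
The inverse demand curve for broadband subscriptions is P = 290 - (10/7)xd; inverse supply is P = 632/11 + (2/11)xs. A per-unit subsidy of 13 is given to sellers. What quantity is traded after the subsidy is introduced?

x' = 18907/124

Pre-subsidy: 290 - (10/7)x = 632/11 + (2/11)x gives x* = 8953/62 and P* = 2595/31.
With the subsidy, sellers receive Ps = Pb + 13 for each unit, where Pb is the price buyers pay.
On the curves, Pb = 290 - (10/7)x and Ps = 632/11 + (2/11)x; the wedge Ps − Pb = 13 gives 632/11 + (2/11)x − (290 - (10/7)x) = 13, so x' = 18907/124.
Then Pb = 290 − (10/7)·(18907/124) = 4475/62 and Ps = 632/11 + (2/11)·(18907/124) = 5281/62.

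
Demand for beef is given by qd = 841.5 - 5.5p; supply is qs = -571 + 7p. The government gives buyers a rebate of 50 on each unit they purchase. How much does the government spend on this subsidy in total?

Pre-subsidy: 841.5 - 5.5p = -571 + 7p gives p* = 113, q* = 220.
With the rebate, buyers effectively pay pb = ps − 50, where ps is the price sellers receive.
Demand in terms of ps becomes qd = 841.5 − 5.5(ps − 50) = 1116.5 - 5.5ps. Setting this equal to supply: 1116.5 - 5.5ps = -571 + 7ps, so ps = 135.
Buyers pay pb = 135 − 50 = 85; q' = -571 + 7·135 = 374.
Government outlay = subsidy × quantity = 50 × 374 = 18700.

Government cost = 18700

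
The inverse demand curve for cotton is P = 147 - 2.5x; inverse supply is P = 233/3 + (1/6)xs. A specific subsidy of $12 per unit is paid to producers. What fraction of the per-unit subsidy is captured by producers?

Pre-subsidy: 147 - 2.5x = 233/3 + (1/6)x gives x* = 26 and P* = 82.
With the subsidy, sellers receive Ps = Pb + 12 for each unit, where Pb is the price buyers pay.
On the curves, Pb = 147 - 2.5x and Ps = 233/3 + (1/6)x; the wedge Ps − Pb = 12 gives 233/3 + (1/6)x − (147 - 2.5x) = 12, so x' = 30.5.
Then Pb = 147 − 2.5·30.5 = 70.75 and Ps = 233/3 + (1/6)·30.5 = 82.75.
Buyers' price falls by P* − Pb = 82 − 70.75 = 11.25; sellers' price rises by Ps − P* = 82.75 − 82 = 0.75.
So producers capture 0.75/12 = 0.0625 of each unit of subsidy.

Producer share = 0.0625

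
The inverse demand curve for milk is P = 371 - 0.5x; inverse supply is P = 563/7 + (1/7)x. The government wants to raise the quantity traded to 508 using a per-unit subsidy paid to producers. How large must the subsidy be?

Required subsidy s = 36 per unit

At x = 508, from the demand curve buyers pay Pb = 371 − 0.5·508 = 117; from the supply curve sellers need Ps = 563/7 + (1/7)·508 = 153.
The subsidy must fill the gap: s = Ps − Pb = 153 − 117 = 36.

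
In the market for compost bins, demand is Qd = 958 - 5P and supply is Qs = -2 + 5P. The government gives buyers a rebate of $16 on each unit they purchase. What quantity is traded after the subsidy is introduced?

Pre-subsidy: 958 - 5P = -2 + 5P gives P* = 96, Q* = 478.
With the rebate, buyers effectively pay Pb = Ps − 16, where Ps is the price sellers receive.
Demand in terms of Ps becomes Qd = 958 − 5(Ps − 16) = 1038 - 5Ps. Setting this equal to supply: 1038 - 5Ps = -2 + 5Ps, so Ps = 104.
Buyers pay Pb = 104 − 16 = 88; Q' = -2 + 5·104 = 518.

Q' = 518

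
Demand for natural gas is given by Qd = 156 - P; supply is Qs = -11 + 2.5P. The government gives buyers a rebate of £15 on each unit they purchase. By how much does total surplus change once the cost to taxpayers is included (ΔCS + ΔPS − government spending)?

Net change in total surplus = -1125/14

Pre-subsidy: 156 - P = -11 + 2.5P gives P* = 334/7, Q* = 758/7.
With the rebate, buyers effectively pay Pb = Ps − 15, where Ps is the price sellers receive.
Demand in terms of Ps becomes Qd = 156 − 1(Ps − 15) = 171 - Ps. Setting this equal to supply: 171 - Ps = -11 + 2.5Ps, so Ps = 52.
Buyers pay Pb = 52 − 15 = 37; Q' = -11 + 2.5·52 = 119.
ΔCS = ½(758/7 + 119)(334/7 − 37) = 119325/98; ΔPS = ½(758/7 + 119)(52 − 334/7) = 23865/49.
Government spending = 15 × 119 = 1785.
Net change = 119325/98 + 23865/49 − 1785 = -1125/14. The loss equals the DWL triangle ½·15·75/7.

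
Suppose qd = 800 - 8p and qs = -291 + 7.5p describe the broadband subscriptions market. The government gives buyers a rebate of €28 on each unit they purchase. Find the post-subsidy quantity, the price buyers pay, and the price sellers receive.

Pre-subsidy: 800 - 8p = -291 + 7.5p gives p* = 2182/31, q* = 7344/31.
With the rebate, buyers effectively pay pb = ps − 28, where ps is the price sellers receive.
Demand in terms of ps becomes qd = 800 − 8(ps − 28) = 1024 - 8ps. Setting this equal to supply: 1024 - 8ps = -291 + 7.5ps, so ps = 2630/31.
Buyers pay pb = 2630/31 − 28 = 1762/31; q' = -291 + 7.5·(2630/31) = 10704/31.

q' = 10704/31; buyers pay 1762/31; sellers receive 2630/31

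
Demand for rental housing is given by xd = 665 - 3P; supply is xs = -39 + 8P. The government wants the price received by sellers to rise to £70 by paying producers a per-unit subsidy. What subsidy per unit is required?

At a seller price of 70, quantity supplied is -39 + 8·70 = 521.
Buyers absorb 521 only when they pay Pb with 665 − 3·Pb = 521, i.e. Pb = 48.
s = Ps − Pb = 70 − 48 = 22.

Required subsidy s = £22 per unit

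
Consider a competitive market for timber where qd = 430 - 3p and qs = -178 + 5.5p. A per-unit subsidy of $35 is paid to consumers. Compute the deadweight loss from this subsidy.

Pre-subsidy: 430 - 3p = -178 + 5.5p gives p* = 1216/17, q* = 3662/17.
With the rebate, buyers effectively pay pb = ps − 35, where ps is the price sellers receive.
Demand in terms of ps becomes qd = 430 − 3(ps − 35) = 535 - 3ps. Setting this equal to supply: 535 - 3ps = -178 + 5.5ps, so ps = 1426/17.
Buyers pay pb = 1426/17 − 35 = 831/17; q' = -178 + 5.5·(1426/17) = 4817/17.
The subsidy expands output by 4817/17 − 3662/17 = 1155/17 past the efficient level; on those units the gap between marginal cost and willingness to pay runs from 0 up to 35.
DWL = ½ × 35 × 1155/17 = 40425/34.

Deadweight loss = 40425/34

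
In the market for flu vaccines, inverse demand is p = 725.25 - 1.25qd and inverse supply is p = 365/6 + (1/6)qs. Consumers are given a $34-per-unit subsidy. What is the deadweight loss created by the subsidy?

Pre-subsidy: 725.25 - 1.25q = 365/6 + (1/6)q gives q* = 469 and p* = 139.
With the rebate, buyers effectively pay pb = ps − 34, where ps is the price sellers receive.
On the curves, pb = 725.25 - 1.25q and ps = 365/6 + (1/6)q; the wedge ps − pb = 34 gives 365/6 + (1/6)q − (725.25 - 1.25q) = 34, so q' = 493.
Then pb = 725.25 − 1.25·493 = 109 and ps = 365/6 + (1/6)·493 = 143.
The subsidy expands output by 493 − 469 = 24 past the efficient level; on those units the gap between marginal cost and willingness to pay runs from 0 up to 34.
DWL = ½ × 34 × 24 = 408.

Deadweight loss = $408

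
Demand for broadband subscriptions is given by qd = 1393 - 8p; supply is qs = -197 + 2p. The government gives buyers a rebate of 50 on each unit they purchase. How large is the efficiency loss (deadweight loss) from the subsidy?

Pre-subsidy: 1393 - 8p = -197 + 2p gives p* = 159, q* = 121.
With the rebate, buyers effectively pay pb = ps − 50, where ps is the price sellers receive.
Demand in terms of ps becomes qd = 1393 − 8(ps − 50) = 1793 - 8ps. Setting this equal to supply: 1793 - 8ps = -197 + 2ps, so ps = 199.
Buyers pay pb = 199 − 50 = 149; q' = -197 + 2·199 = 201.
The subsidy expands output by 201 − 121 = 80 past the efficient level; on those units the gap between marginal cost and willingness to pay runs from 0 up to 50.
DWL = ½ × 50 × 80 = 2000.

Deadweight loss = 2000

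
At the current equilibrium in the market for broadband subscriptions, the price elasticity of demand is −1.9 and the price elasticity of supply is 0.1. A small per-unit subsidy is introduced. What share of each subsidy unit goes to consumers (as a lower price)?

For a small subsidy around the equilibrium, the benefit split depends on the relative slopes, which at a point are proportional to the elasticities.
Buyer share = εs/(εs + |εd|) = 0.1/(0.1 + 1.9) = 0.05; seller share = |εd|/(εs + |εd|) = 0.95.

Consumer share = 0.05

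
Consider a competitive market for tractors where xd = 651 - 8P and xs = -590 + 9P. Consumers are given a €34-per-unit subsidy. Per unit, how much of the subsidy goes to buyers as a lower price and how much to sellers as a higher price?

Pre-subsidy: 651 - 8P = -590 + 9P gives P* = 73, x* = 67.
With the rebate, buyers effectively pay Pb = Ps − 34, where Ps is the price sellers receive.
Demand in terms of Ps becomes xd = 651 − 8(Ps − 34) = 923 - 8Ps. Setting this equal to supply: 923 - 8Ps = -590 + 9Ps, so Ps = 89.
Buyers pay Pb = 89 − 34 = 55; x' = -590 + 9·89 = 211.
Buyers' price falls by P* − Pb = 73 − 55 = 18; sellers' price rises by Ps − P* = 89 − 73 = 16.

Buyers gain €18 per unit; sellers gain €16 per unit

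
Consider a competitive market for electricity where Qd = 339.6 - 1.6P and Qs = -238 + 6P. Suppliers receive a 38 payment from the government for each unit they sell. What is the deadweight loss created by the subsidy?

Deadweight loss = 912

Pre-subsidy: 339.6 - 1.6P = -238 + 6P gives P* = 76, Q* = 218.
With the subsidy, sellers receive Ps = Pb + 38 for each unit, where Pb is the price buyers pay.
Supply in terms of Pb becomes Qs = -238 + 6(Pb + 38) = -10 + 6Pb. Setting this equal to demand: 339.6 - 1.6Pb = -10 + 6Pb, so Pb = 46.
Sellers receive Ps = 46 + 38 = 84; Q' = 339.6 − 1.6·46 = 266.
The subsidy expands output by 266 − 218 = 48 past the efficient level; on those units the gap between marginal cost and willingness to pay runs from 0 up to 38.
DWL = ½ × 38 × 48 = 912.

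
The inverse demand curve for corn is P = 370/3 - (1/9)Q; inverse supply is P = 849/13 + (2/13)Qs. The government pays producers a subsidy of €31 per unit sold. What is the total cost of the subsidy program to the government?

Government cost = €10416

Pre-subsidy: 370/3 - (1/9)Q = 849/13 + (2/13)Q gives Q* = 219 and P* = 99.
With the subsidy, sellers receive Ps = Pb + 31 for each unit, where Pb is the price buyers pay.
On the curves, Pb = 370/3 - (1/9)Q and Ps = 849/13 + (2/13)Q; the wedge Ps − Pb = 31 gives 849/13 + (2/13)Q − (370/3 - (1/9)Q) = 31, so Q' = 336.
Then Pb = 370/3 − (1/9)·336 = 86 and Ps = 849/13 + (2/13)·336 = 117.
Government outlay = subsidy × quantity = 31 × 336 = 10416.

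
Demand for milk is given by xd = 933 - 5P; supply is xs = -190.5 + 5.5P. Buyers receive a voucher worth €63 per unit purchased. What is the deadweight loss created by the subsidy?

Pre-subsidy: 933 - 5P = -190.5 + 5.5P gives P* = 107, x* = 398.
With the rebate, buyers effectively pay Pb = Ps − 63, where Ps is the price sellers receive.
Demand in terms of Ps becomes xd = 933 − 5(Ps − 63) = 1248 - 5Ps. Setting this equal to supply: 1248 - 5Ps = -190.5 + 5.5Ps, so Ps = 137.
Buyers pay Pb = 137 − 63 = 74; x' = -190.5 + 5.5·137 = 563.
The subsidy expands output by 563 − 398 = 165 past the efficient level; on those units the gap between marginal cost and willingness to pay runs from 0 up to 63.
DWL = ½ × 63 × 165 = 5197.5.

Deadweight loss = €5197.5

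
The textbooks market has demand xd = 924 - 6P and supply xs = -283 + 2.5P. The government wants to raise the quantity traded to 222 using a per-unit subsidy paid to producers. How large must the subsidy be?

Required subsidy s = 85 per unit

At x = 222, invert demand for the buyer price: Pb = (924 − 222)/6 = 117; invert supply for the seller price: Ps = (222 − (-283))/2.5 = 202.
The subsidy must fill the gap: s = Ps − Pb = 202 − 117 = 85.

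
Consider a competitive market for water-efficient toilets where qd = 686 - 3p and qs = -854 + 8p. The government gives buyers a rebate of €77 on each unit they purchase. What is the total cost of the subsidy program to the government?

Government cost = €33418

Pre-subsidy: 686 - 3p = -854 + 8p gives p* = 140, q* = 266.
With the rebate, buyers effectively pay pb = ps − 77, where ps is the price sellers receive.
Demand in terms of ps becomes qd = 686 − 3(ps − 77) = 917 - 3ps. Setting this equal to supply: 917 - 3ps = -854 + 8ps, so ps = 161.
Buyers pay pb = 161 − 77 = 84; q' = -854 + 8·161 = 434.
Government outlay = subsidy × quantity = 77 × 434 = 33418.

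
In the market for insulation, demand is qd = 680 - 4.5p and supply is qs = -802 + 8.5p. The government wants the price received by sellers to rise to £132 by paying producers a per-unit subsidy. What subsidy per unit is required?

Required subsidy s = £52 per unit

At a seller price of 132, quantity supplied is -802 + 8.5·132 = 320.
Buyers absorb 320 only when they pay pb with 680 − 4.5·pb = 320, i.e. pb = 80.
s = ps − pb = 132 − 80 = 52.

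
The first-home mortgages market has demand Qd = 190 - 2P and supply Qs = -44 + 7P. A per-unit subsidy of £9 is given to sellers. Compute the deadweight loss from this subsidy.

Deadweight loss = £63

Pre-subsidy: 190 - 2P = -44 + 7P gives P* = 26, Q* = 138.
With the subsidy, sellers receive Ps = Pb + 9 for each unit, where Pb is the price buyers pay.
Supply in terms of Pb becomes Qs = -44 + 7(Pb + 9) = 19 + 7Pb. Setting this equal to demand: 190 - 2Pb = 19 + 7Pb, so Pb = 19.
Sellers receive Ps = 19 + 9 = 28; Q' = 190 − 2·19 = 152.
The subsidy expands output by 152 − 138 = 14 past the efficient level; on those units the gap between marginal cost and willingness to pay runs from 0 up to 9.
DWL = ½ × 9 × 14 = 63.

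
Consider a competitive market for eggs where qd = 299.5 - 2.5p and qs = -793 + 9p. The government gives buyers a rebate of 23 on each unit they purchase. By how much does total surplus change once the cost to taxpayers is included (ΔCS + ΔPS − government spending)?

Pre-subsidy: 299.5 - 2.5p = -793 + 9p gives p* = 95, q* = 62.
With the rebate, buyers effectively pay pb = ps − 23, where ps is the price sellers receive.
Demand in terms of ps becomes qd = 299.5 − 2.5(ps − 23) = 357 - 2.5ps. Setting this equal to supply: 357 - 2.5ps = -793 + 9ps, so ps = 100.
Buyers pay pb = 100 − 23 = 77; q' = -793 + 9·100 = 107.
ΔCS = ½(62 + 107)(95 − 77) = 1521; ΔPS = ½(62 + 107)(100 − 95) = 422.5.
Government spending = 23 × 107 = 2461.
Net change = 1521 + 422.5 − 2461 = -517.5. The loss equals the DWL triangle ½·23·45.

Net change in total surplus = -517.5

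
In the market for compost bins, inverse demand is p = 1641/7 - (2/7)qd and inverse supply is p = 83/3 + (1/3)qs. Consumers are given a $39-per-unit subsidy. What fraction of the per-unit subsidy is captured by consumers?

Consumer share = 6/13

Pre-subsidy: 1641/7 - (2/7)q = 83/3 + (1/3)q gives q* = 334 and p* = 139.
With the rebate, buyers effectively pay pb = ps − 39, where ps is the price sellers receive.
On the curves, pb = 1641/7 - (2/7)q and ps = 83/3 + (1/3)q; the wedge ps − pb = 39 gives 83/3 + (1/3)q − (1641/7 - (2/7)q) = 39, so q' = 397.
Then pb = 1641/7 − (2/7)·397 = 121 and ps = 83/3 + (1/3)·397 = 160.
Buyers' price falls by p* − pb = 139 − 121 = 18; sellers' price rises by ps − p* = 160 − 139 = 21.
So consumers capture 18/39 = 6/13 of each unit of subsidy.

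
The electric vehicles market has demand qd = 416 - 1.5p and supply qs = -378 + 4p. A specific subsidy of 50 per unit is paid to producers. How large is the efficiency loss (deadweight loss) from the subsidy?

Deadweight loss = 15000/11

Pre-subsidy: 416 - 1.5p = -378 + 4p gives p* = 1588/11, q* = 2194/11.
With the subsidy, sellers receive ps = pb + 50 for each unit, where pb is the price buyers pay.
Supply in terms of pb becomes qs = -378 + 4(pb + 50) = -178 + 4pb. Setting this equal to demand: 416 - 1.5pb = -178 + 4pb, so pb = 108.
Sellers receive ps = 108 + 50 = 158; q' = 416 − 1.5·108 = 254.
The subsidy expands output by 254 − 2194/11 = 600/11 past the efficient level; on those units the gap between marginal cost and willingness to pay runs from 0 up to 50.
DWL = ½ × 50 × 600/11 = 15000/11.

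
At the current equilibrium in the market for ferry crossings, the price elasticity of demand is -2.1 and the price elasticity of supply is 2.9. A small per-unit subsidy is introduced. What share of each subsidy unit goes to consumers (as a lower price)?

Consumer share = 0.58

For a small subsidy around the equilibrium, the benefit split depends on the relative slopes, which at a point are proportional to the elasticities.
Buyer share = εs/(εs + |εd|) = 2.9/(2.9 + 2.1) = 0.58; seller share = |εd|/(εs + |εd|) = 0.42.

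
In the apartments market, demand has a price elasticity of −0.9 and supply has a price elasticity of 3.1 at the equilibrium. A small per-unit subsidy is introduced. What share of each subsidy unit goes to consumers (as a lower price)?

For a small subsidy around the equilibrium, the benefit split depends on the relative slopes, which at a point are proportional to the elasticities.
Buyer share = εs/(εs + |εd|) = 3.1/(3.1 + 0.9) = 0.775; seller share = |εd|/(εs + |εd|) = 0.225.

Consumer share = 0.775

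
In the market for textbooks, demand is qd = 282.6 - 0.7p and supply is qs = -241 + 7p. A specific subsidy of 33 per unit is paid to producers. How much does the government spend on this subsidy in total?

Government cost = 8448

Pre-subsidy: 282.6 - 0.7p = -241 + 7p gives p* = 68, q* = 235.
With the subsidy, sellers receive ps = pb + 33 for each unit, where pb is the price buyers pay.
Supply in terms of pb becomes qs = -241 + 7(pb + 33) = -10 + 7pb. Setting this equal to demand: 282.6 - 0.7pb = -10 + 7pb, so pb = 38.
Sellers receive ps = 38 + 33 = 71; q' = 282.6 − 0.7·38 = 256.
Government outlay = subsidy × quantity = 33 × 256 = 8448.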